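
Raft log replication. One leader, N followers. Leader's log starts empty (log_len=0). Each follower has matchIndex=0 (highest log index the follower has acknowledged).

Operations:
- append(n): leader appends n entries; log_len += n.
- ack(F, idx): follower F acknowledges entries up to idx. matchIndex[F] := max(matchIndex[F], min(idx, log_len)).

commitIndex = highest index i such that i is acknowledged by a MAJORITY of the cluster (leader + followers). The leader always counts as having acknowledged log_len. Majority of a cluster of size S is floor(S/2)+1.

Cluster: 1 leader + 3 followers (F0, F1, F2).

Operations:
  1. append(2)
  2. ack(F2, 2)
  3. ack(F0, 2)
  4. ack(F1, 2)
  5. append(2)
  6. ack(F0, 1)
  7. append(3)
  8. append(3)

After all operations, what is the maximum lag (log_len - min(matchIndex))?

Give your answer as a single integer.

Answer: 8

Derivation:
Op 1: append 2 -> log_len=2
Op 2: F2 acks idx 2 -> match: F0=0 F1=0 F2=2; commitIndex=0
Op 3: F0 acks idx 2 -> match: F0=2 F1=0 F2=2; commitIndex=2
Op 4: F1 acks idx 2 -> match: F0=2 F1=2 F2=2; commitIndex=2
Op 5: append 2 -> log_len=4
Op 6: F0 acks idx 1 -> match: F0=2 F1=2 F2=2; commitIndex=2
Op 7: append 3 -> log_len=7
Op 8: append 3 -> log_len=10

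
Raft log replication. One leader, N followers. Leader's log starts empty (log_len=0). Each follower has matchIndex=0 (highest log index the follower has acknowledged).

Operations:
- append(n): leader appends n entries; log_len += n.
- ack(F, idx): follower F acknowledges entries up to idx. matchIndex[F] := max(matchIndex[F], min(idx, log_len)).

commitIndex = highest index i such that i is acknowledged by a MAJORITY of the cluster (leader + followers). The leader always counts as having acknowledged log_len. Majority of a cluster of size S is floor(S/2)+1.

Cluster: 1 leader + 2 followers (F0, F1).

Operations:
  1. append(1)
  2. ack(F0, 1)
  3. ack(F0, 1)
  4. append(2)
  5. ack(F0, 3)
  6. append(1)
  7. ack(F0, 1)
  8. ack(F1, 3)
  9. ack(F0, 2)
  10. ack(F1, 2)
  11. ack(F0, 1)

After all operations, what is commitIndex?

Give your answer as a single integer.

Answer: 3

Derivation:
Op 1: append 1 -> log_len=1
Op 2: F0 acks idx 1 -> match: F0=1 F1=0; commitIndex=1
Op 3: F0 acks idx 1 -> match: F0=1 F1=0; commitIndex=1
Op 4: append 2 -> log_len=3
Op 5: F0 acks idx 3 -> match: F0=3 F1=0; commitIndex=3
Op 6: append 1 -> log_len=4
Op 7: F0 acks idx 1 -> match: F0=3 F1=0; commitIndex=3
Op 8: F1 acks idx 3 -> match: F0=3 F1=3; commitIndex=3
Op 9: F0 acks idx 2 -> match: F0=3 F1=3; commitIndex=3
Op 10: F1 acks idx 2 -> match: F0=3 F1=3; commitIndex=3
Op 11: F0 acks idx 1 -> match: F0=3 F1=3; commitIndex=3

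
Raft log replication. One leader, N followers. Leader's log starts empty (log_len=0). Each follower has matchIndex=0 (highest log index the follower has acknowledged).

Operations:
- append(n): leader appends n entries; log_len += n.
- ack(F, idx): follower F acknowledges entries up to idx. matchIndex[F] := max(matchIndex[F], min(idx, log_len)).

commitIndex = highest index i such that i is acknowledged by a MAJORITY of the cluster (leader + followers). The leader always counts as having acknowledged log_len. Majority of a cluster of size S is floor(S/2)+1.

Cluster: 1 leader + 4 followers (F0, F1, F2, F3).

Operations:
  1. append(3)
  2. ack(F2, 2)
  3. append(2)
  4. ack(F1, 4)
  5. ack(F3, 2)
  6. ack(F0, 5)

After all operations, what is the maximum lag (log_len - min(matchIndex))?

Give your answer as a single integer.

Op 1: append 3 -> log_len=3
Op 2: F2 acks idx 2 -> match: F0=0 F1=0 F2=2 F3=0; commitIndex=0
Op 3: append 2 -> log_len=5
Op 4: F1 acks idx 4 -> match: F0=0 F1=4 F2=2 F3=0; commitIndex=2
Op 5: F3 acks idx 2 -> match: F0=0 F1=4 F2=2 F3=2; commitIndex=2
Op 6: F0 acks idx 5 -> match: F0=5 F1=4 F2=2 F3=2; commitIndex=4

Answer: 3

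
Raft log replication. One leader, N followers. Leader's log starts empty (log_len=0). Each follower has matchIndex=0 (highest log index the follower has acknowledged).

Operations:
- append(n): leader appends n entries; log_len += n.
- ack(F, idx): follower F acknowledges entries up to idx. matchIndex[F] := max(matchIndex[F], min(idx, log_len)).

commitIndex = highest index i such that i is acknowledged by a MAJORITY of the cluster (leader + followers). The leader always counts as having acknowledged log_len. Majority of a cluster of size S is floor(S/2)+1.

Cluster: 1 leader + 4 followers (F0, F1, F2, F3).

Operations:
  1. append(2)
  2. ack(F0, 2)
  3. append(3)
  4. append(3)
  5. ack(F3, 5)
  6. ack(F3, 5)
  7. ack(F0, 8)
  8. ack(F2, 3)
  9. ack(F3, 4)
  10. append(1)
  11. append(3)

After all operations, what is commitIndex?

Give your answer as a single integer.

Answer: 5

Derivation:
Op 1: append 2 -> log_len=2
Op 2: F0 acks idx 2 -> match: F0=2 F1=0 F2=0 F3=0; commitIndex=0
Op 3: append 3 -> log_len=5
Op 4: append 3 -> log_len=8
Op 5: F3 acks idx 5 -> match: F0=2 F1=0 F2=0 F3=5; commitIndex=2
Op 6: F3 acks idx 5 -> match: F0=2 F1=0 F2=0 F3=5; commitIndex=2
Op 7: F0 acks idx 8 -> match: F0=8 F1=0 F2=0 F3=5; commitIndex=5
Op 8: F2 acks idx 3 -> match: F0=8 F1=0 F2=3 F3=5; commitIndex=5
Op 9: F3 acks idx 4 -> match: F0=8 F1=0 F2=3 F3=5; commitIndex=5
Op 10: append 1 -> log_len=9
Op 11: append 3 -> log_len=12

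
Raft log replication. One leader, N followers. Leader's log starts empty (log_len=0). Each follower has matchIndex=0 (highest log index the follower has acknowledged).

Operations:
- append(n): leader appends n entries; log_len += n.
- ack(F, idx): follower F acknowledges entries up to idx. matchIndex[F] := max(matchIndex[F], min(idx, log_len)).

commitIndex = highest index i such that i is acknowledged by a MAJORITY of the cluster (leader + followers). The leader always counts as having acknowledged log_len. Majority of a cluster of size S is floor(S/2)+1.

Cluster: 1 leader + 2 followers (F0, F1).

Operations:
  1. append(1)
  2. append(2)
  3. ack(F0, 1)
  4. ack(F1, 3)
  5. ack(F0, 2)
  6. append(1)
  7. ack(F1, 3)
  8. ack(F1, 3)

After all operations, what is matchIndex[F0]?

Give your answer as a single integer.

Answer: 2

Derivation:
Op 1: append 1 -> log_len=1
Op 2: append 2 -> log_len=3
Op 3: F0 acks idx 1 -> match: F0=1 F1=0; commitIndex=1
Op 4: F1 acks idx 3 -> match: F0=1 F1=3; commitIndex=3
Op 5: F0 acks idx 2 -> match: F0=2 F1=3; commitIndex=3
Op 6: append 1 -> log_len=4
Op 7: F1 acks idx 3 -> match: F0=2 F1=3; commitIndex=3
Op 8: F1 acks idx 3 -> match: F0=2 F1=3; commitIndex=3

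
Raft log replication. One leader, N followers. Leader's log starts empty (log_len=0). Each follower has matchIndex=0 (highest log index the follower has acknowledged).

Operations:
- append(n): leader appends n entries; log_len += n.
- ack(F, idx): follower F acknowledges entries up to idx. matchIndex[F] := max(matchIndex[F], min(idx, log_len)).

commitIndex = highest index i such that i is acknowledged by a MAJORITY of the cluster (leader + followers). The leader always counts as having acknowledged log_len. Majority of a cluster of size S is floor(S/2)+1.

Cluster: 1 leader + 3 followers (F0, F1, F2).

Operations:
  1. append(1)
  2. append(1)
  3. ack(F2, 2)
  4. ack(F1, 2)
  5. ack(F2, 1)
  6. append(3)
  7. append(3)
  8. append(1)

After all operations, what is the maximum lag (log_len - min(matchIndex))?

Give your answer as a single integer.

Answer: 9

Derivation:
Op 1: append 1 -> log_len=1
Op 2: append 1 -> log_len=2
Op 3: F2 acks idx 2 -> match: F0=0 F1=0 F2=2; commitIndex=0
Op 4: F1 acks idx 2 -> match: F0=0 F1=2 F2=2; commitIndex=2
Op 5: F2 acks idx 1 -> match: F0=0 F1=2 F2=2; commitIndex=2
Op 6: append 3 -> log_len=5
Op 7: append 3 -> log_len=8
Op 8: append 1 -> log_len=9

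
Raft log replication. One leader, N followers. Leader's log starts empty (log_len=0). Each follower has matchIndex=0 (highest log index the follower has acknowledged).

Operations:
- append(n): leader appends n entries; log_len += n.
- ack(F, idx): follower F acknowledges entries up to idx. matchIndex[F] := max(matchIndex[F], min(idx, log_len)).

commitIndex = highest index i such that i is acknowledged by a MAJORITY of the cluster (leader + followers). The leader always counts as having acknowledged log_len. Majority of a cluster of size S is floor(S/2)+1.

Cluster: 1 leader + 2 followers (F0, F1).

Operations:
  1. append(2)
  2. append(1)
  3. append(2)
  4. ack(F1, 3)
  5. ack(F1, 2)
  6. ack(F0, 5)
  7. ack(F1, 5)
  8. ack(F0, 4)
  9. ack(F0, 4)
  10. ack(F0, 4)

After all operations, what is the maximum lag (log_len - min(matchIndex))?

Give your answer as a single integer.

Answer: 0

Derivation:
Op 1: append 2 -> log_len=2
Op 2: append 1 -> log_len=3
Op 3: append 2 -> log_len=5
Op 4: F1 acks idx 3 -> match: F0=0 F1=3; commitIndex=3
Op 5: F1 acks idx 2 -> match: F0=0 F1=3; commitIndex=3
Op 6: F0 acks idx 5 -> match: F0=5 F1=3; commitIndex=5
Op 7: F1 acks idx 5 -> match: F0=5 F1=5; commitIndex=5
Op 8: F0 acks idx 4 -> match: F0=5 F1=5; commitIndex=5
Op 9: F0 acks idx 4 -> match: F0=5 F1=5; commitIndex=5
Op 10: F0 acks idx 4 -> match: F0=5 F1=5; commitIndex=5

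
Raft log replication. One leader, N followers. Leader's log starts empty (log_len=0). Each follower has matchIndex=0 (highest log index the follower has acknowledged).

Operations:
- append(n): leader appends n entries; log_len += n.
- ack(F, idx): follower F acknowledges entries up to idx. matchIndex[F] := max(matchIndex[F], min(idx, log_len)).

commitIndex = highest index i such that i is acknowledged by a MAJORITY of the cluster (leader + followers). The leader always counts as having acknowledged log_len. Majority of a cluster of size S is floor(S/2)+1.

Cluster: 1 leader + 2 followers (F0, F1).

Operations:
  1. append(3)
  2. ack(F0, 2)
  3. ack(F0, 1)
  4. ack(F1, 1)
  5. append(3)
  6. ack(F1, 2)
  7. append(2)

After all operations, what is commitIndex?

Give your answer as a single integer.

Answer: 2

Derivation:
Op 1: append 3 -> log_len=3
Op 2: F0 acks idx 2 -> match: F0=2 F1=0; commitIndex=2
Op 3: F0 acks idx 1 -> match: F0=2 F1=0; commitIndex=2
Op 4: F1 acks idx 1 -> match: F0=2 F1=1; commitIndex=2
Op 5: append 3 -> log_len=6
Op 6: F1 acks idx 2 -> match: F0=2 F1=2; commitIndex=2
Op 7: append 2 -> log_len=8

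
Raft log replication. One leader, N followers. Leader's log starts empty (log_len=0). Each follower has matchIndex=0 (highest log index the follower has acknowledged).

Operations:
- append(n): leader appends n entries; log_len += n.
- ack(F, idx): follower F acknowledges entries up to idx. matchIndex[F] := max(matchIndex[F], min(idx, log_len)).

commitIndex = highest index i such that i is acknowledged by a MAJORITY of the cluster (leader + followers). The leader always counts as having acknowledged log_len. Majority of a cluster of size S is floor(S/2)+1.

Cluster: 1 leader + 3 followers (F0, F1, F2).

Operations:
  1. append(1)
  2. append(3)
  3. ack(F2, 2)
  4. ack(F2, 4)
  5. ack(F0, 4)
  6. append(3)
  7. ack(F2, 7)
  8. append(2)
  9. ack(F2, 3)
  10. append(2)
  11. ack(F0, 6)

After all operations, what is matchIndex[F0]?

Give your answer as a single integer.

Op 1: append 1 -> log_len=1
Op 2: append 3 -> log_len=4
Op 3: F2 acks idx 2 -> match: F0=0 F1=0 F2=2; commitIndex=0
Op 4: F2 acks idx 4 -> match: F0=0 F1=0 F2=4; commitIndex=0
Op 5: F0 acks idx 4 -> match: F0=4 F1=0 F2=4; commitIndex=4
Op 6: append 3 -> log_len=7
Op 7: F2 acks idx 7 -> match: F0=4 F1=0 F2=7; commitIndex=4
Op 8: append 2 -> log_len=9
Op 9: F2 acks idx 3 -> match: F0=4 F1=0 F2=7; commitIndex=4
Op 10: append 2 -> log_len=11
Op 11: F0 acks idx 6 -> match: F0=6 F1=0 F2=7; commitIndex=6

Answer: 6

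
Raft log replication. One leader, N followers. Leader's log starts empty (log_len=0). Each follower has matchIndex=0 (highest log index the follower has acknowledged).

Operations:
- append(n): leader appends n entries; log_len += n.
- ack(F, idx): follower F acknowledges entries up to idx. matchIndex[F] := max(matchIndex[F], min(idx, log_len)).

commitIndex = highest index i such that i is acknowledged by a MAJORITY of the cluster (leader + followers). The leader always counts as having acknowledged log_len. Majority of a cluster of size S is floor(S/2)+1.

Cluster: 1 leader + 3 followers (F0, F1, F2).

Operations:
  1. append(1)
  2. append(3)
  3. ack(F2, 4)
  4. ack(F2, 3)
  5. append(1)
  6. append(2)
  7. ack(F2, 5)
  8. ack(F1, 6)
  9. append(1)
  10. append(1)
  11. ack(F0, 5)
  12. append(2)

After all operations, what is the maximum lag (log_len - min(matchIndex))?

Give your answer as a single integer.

Answer: 6

Derivation:
Op 1: append 1 -> log_len=1
Op 2: append 3 -> log_len=4
Op 3: F2 acks idx 4 -> match: F0=0 F1=0 F2=4; commitIndex=0
Op 4: F2 acks idx 3 -> match: F0=0 F1=0 F2=4; commitIndex=0
Op 5: append 1 -> log_len=5
Op 6: append 2 -> log_len=7
Op 7: F2 acks idx 5 -> match: F0=0 F1=0 F2=5; commitIndex=0
Op 8: F1 acks idx 6 -> match: F0=0 F1=6 F2=5; commitIndex=5
Op 9: append 1 -> log_len=8
Op 10: append 1 -> log_len=9
Op 11: F0 acks idx 5 -> match: F0=5 F1=6 F2=5; commitIndex=5
Op 12: append 2 -> log_len=11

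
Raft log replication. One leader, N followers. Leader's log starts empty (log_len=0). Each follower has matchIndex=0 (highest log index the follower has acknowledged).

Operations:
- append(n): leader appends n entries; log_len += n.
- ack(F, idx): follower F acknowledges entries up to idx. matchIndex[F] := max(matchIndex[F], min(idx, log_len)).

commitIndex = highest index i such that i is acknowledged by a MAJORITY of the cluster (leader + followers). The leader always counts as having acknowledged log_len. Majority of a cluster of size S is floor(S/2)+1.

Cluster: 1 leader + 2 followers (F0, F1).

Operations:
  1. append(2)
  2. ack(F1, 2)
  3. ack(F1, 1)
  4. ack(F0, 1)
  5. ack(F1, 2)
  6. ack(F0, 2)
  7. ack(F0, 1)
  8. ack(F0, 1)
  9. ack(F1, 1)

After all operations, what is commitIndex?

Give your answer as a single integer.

Op 1: append 2 -> log_len=2
Op 2: F1 acks idx 2 -> match: F0=0 F1=2; commitIndex=2
Op 3: F1 acks idx 1 -> match: F0=0 F1=2; commitIndex=2
Op 4: F0 acks idx 1 -> match: F0=1 F1=2; commitIndex=2
Op 5: F1 acks idx 2 -> match: F0=1 F1=2; commitIndex=2
Op 6: F0 acks idx 2 -> match: F0=2 F1=2; commitIndex=2
Op 7: F0 acks idx 1 -> match: F0=2 F1=2; commitIndex=2
Op 8: F0 acks idx 1 -> match: F0=2 F1=2; commitIndex=2
Op 9: F1 acks idx 1 -> match: F0=2 F1=2; commitIndex=2

Answer: 2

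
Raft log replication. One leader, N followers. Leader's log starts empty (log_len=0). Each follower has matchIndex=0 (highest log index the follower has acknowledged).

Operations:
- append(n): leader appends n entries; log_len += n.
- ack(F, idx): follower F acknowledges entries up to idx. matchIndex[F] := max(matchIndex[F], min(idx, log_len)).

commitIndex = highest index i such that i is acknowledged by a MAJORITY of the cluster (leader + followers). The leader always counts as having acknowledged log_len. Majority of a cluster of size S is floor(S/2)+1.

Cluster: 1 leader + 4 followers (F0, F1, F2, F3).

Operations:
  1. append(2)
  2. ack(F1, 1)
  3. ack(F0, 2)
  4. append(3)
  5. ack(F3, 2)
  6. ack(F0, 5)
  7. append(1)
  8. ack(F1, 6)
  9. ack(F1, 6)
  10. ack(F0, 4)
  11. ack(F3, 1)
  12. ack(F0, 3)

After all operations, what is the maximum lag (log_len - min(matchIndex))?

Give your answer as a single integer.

Answer: 6

Derivation:
Op 1: append 2 -> log_len=2
Op 2: F1 acks idx 1 -> match: F0=0 F1=1 F2=0 F3=0; commitIndex=0
Op 3: F0 acks idx 2 -> match: F0=2 F1=1 F2=0 F3=0; commitIndex=1
Op 4: append 3 -> log_len=5
Op 5: F3 acks idx 2 -> match: F0=2 F1=1 F2=0 F3=2; commitIndex=2
Op 6: F0 acks idx 5 -> match: F0=5 F1=1 F2=0 F3=2; commitIndex=2
Op 7: append 1 -> log_len=6
Op 8: F1 acks idx 6 -> match: F0=5 F1=6 F2=0 F3=2; commitIndex=5
Op 9: F1 acks idx 6 -> match: F0=5 F1=6 F2=0 F3=2; commitIndex=5
Op 10: F0 acks idx 4 -> match: F0=5 F1=6 F2=0 F3=2; commitIndex=5
Op 11: F3 acks idx 1 -> match: F0=5 F1=6 F2=0 F3=2; commitIndex=5
Op 12: F0 acks idx 3 -> match: F0=5 F1=6 F2=0 F3=2; commitIndex=5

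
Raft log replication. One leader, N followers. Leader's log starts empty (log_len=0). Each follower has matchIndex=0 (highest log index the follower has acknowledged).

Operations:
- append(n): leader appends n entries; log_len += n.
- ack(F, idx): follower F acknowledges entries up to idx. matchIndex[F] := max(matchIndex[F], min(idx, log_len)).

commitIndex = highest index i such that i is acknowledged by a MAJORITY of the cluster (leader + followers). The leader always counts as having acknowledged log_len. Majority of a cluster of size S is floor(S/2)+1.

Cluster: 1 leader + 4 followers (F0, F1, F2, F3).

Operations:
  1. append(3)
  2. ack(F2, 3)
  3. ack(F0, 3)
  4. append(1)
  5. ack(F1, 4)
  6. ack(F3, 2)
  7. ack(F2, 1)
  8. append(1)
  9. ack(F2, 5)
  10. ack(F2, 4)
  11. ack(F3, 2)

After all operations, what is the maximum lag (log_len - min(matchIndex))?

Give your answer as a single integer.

Answer: 3

Derivation:
Op 1: append 3 -> log_len=3
Op 2: F2 acks idx 3 -> match: F0=0 F1=0 F2=3 F3=0; commitIndex=0
Op 3: F0 acks idx 3 -> match: F0=3 F1=0 F2=3 F3=0; commitIndex=3
Op 4: append 1 -> log_len=4
Op 5: F1 acks idx 4 -> match: F0=3 F1=4 F2=3 F3=0; commitIndex=3
Op 6: F3 acks idx 2 -> match: F0=3 F1=4 F2=3 F3=2; commitIndex=3
Op 7: F2 acks idx 1 -> match: F0=3 F1=4 F2=3 F3=2; commitIndex=3
Op 8: append 1 -> log_len=5
Op 9: F2 acks idx 5 -> match: F0=3 F1=4 F2=5 F3=2; commitIndex=4
Op 10: F2 acks idx 4 -> match: F0=3 F1=4 F2=5 F3=2; commitIndex=4
Op 11: F3 acks idx 2 -> match: F0=3 F1=4 F2=5 F3=2; commitIndex=4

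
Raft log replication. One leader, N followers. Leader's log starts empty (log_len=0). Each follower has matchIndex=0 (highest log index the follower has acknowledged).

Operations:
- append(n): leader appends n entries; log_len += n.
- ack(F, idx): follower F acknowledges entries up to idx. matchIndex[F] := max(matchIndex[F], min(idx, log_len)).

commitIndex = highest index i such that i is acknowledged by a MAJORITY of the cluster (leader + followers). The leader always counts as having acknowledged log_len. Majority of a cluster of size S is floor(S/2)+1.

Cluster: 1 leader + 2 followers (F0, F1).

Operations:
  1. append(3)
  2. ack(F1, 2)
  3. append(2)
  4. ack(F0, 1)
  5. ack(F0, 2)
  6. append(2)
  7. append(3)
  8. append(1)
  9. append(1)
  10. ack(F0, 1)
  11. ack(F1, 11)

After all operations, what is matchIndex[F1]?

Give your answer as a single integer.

Op 1: append 3 -> log_len=3
Op 2: F1 acks idx 2 -> match: F0=0 F1=2; commitIndex=2
Op 3: append 2 -> log_len=5
Op 4: F0 acks idx 1 -> match: F0=1 F1=2; commitIndex=2
Op 5: F0 acks idx 2 -> match: F0=2 F1=2; commitIndex=2
Op 6: append 2 -> log_len=7
Op 7: append 3 -> log_len=10
Op 8: append 1 -> log_len=11
Op 9: append 1 -> log_len=12
Op 10: F0 acks idx 1 -> match: F0=2 F1=2; commitIndex=2
Op 11: F1 acks idx 11 -> match: F0=2 F1=11; commitIndex=11

Answer: 11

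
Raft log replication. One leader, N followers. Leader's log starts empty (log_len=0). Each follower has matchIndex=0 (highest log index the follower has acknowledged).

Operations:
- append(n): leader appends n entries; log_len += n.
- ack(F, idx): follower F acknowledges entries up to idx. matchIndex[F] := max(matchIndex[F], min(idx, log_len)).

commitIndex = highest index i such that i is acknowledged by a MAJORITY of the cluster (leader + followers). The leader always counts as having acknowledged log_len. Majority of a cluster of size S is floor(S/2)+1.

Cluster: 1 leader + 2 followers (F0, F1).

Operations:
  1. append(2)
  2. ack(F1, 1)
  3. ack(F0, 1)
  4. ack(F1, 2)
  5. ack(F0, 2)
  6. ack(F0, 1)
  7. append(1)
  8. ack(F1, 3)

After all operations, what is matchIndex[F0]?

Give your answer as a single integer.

Op 1: append 2 -> log_len=2
Op 2: F1 acks idx 1 -> match: F0=0 F1=1; commitIndex=1
Op 3: F0 acks idx 1 -> match: F0=1 F1=1; commitIndex=1
Op 4: F1 acks idx 2 -> match: F0=1 F1=2; commitIndex=2
Op 5: F0 acks idx 2 -> match: F0=2 F1=2; commitIndex=2
Op 6: F0 acks idx 1 -> match: F0=2 F1=2; commitIndex=2
Op 7: append 1 -> log_len=3
Op 8: F1 acks idx 3 -> match: F0=2 F1=3; commitIndex=3

Answer: 2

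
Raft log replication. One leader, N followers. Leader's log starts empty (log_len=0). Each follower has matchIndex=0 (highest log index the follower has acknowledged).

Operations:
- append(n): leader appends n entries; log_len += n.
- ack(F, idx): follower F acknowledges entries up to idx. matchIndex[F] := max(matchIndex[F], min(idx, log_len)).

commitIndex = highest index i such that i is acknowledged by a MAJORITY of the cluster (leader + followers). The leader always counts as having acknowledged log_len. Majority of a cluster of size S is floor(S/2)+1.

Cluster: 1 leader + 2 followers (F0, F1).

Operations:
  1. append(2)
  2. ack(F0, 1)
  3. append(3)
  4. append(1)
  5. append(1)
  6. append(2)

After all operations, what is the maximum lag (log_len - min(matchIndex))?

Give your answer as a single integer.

Op 1: append 2 -> log_len=2
Op 2: F0 acks idx 1 -> match: F0=1 F1=0; commitIndex=1
Op 3: append 3 -> log_len=5
Op 4: append 1 -> log_len=6
Op 5: append 1 -> log_len=7
Op 6: append 2 -> log_len=9

Answer: 9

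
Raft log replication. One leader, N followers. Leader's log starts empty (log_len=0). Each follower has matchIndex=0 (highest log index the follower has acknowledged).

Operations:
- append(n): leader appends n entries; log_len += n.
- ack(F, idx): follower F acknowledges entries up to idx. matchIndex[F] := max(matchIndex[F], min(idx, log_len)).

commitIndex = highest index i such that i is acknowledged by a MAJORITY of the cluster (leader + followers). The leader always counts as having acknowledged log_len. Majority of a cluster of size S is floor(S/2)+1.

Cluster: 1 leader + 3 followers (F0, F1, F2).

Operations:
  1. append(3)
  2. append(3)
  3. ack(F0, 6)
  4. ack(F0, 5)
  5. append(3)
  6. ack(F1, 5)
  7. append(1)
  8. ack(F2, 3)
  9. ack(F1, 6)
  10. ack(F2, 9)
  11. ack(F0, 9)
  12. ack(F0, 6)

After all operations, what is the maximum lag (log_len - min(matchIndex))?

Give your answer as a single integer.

Op 1: append 3 -> log_len=3
Op 2: append 3 -> log_len=6
Op 3: F0 acks idx 6 -> match: F0=6 F1=0 F2=0; commitIndex=0
Op 4: F0 acks idx 5 -> match: F0=6 F1=0 F2=0; commitIndex=0
Op 5: append 3 -> log_len=9
Op 6: F1 acks idx 5 -> match: F0=6 F1=5 F2=0; commitIndex=5
Op 7: append 1 -> log_len=10
Op 8: F2 acks idx 3 -> match: F0=6 F1=5 F2=3; commitIndex=5
Op 9: F1 acks idx 6 -> match: F0=6 F1=6 F2=3; commitIndex=6
Op 10: F2 acks idx 9 -> match: F0=6 F1=6 F2=9; commitIndex=6
Op 11: F0 acks idx 9 -> match: F0=9 F1=6 F2=9; commitIndex=9
Op 12: F0 acks idx 6 -> match: F0=9 F1=6 F2=9; commitIndex=9

Answer: 4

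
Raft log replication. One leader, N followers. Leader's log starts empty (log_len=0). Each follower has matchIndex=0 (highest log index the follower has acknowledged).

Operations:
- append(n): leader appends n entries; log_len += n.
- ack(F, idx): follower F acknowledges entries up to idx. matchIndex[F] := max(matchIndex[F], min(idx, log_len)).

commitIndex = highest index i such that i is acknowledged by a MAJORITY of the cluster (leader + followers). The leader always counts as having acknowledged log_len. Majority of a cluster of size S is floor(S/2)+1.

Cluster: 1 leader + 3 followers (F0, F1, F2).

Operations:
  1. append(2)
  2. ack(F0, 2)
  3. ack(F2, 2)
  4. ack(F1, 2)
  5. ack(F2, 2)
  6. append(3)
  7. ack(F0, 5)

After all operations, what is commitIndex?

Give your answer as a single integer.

Answer: 2

Derivation:
Op 1: append 2 -> log_len=2
Op 2: F0 acks idx 2 -> match: F0=2 F1=0 F2=0; commitIndex=0
Op 3: F2 acks idx 2 -> match: F0=2 F1=0 F2=2; commitIndex=2
Op 4: F1 acks idx 2 -> match: F0=2 F1=2 F2=2; commitIndex=2
Op 5: F2 acks idx 2 -> match: F0=2 F1=2 F2=2; commitIndex=2
Op 6: append 3 -> log_len=5
Op 7: F0 acks idx 5 -> match: F0=5 F1=2 F2=2; commitIndex=2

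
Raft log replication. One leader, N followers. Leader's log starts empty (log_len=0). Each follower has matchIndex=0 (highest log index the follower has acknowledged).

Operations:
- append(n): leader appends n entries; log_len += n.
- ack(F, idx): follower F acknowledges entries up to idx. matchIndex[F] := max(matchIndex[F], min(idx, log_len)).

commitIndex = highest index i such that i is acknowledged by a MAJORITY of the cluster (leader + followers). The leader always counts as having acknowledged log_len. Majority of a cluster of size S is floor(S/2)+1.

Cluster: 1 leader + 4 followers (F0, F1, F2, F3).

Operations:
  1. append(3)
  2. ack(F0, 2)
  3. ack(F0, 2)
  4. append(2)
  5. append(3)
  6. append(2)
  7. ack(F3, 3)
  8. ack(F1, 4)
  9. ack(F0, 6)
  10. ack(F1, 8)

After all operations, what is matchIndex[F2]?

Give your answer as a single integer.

Answer: 0

Derivation:
Op 1: append 3 -> log_len=3
Op 2: F0 acks idx 2 -> match: F0=2 F1=0 F2=0 F3=0; commitIndex=0
Op 3: F0 acks idx 2 -> match: F0=2 F1=0 F2=0 F3=0; commitIndex=0
Op 4: append 2 -> log_len=5
Op 5: append 3 -> log_len=8
Op 6: append 2 -> log_len=10
Op 7: F3 acks idx 3 -> match: F0=2 F1=0 F2=0 F3=3; commitIndex=2
Op 8: F1 acks idx 4 -> match: F0=2 F1=4 F2=0 F3=3; commitIndex=3
Op 9: F0 acks idx 6 -> match: F0=6 F1=4 F2=0 F3=3; commitIndex=4
Op 10: F1 acks idx 8 -> match: F0=6 F1=8 F2=0 F3=3; commitIndex=6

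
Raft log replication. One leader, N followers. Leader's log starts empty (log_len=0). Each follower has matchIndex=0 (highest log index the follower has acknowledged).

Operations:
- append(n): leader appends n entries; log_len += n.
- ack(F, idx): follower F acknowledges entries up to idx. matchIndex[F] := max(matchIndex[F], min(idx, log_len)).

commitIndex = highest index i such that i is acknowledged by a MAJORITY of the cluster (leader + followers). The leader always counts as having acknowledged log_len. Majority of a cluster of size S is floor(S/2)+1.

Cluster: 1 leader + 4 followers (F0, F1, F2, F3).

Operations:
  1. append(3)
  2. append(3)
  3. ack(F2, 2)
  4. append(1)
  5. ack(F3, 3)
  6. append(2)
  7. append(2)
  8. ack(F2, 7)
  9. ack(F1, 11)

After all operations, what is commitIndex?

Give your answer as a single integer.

Op 1: append 3 -> log_len=3
Op 2: append 3 -> log_len=6
Op 3: F2 acks idx 2 -> match: F0=0 F1=0 F2=2 F3=0; commitIndex=0
Op 4: append 1 -> log_len=7
Op 5: F3 acks idx 3 -> match: F0=0 F1=0 F2=2 F3=3; commitIndex=2
Op 6: append 2 -> log_len=9
Op 7: append 2 -> log_len=11
Op 8: F2 acks idx 7 -> match: F0=0 F1=0 F2=7 F3=3; commitIndex=3
Op 9: F1 acks idx 11 -> match: F0=0 F1=11 F2=7 F3=3; commitIndex=7

Answer: 7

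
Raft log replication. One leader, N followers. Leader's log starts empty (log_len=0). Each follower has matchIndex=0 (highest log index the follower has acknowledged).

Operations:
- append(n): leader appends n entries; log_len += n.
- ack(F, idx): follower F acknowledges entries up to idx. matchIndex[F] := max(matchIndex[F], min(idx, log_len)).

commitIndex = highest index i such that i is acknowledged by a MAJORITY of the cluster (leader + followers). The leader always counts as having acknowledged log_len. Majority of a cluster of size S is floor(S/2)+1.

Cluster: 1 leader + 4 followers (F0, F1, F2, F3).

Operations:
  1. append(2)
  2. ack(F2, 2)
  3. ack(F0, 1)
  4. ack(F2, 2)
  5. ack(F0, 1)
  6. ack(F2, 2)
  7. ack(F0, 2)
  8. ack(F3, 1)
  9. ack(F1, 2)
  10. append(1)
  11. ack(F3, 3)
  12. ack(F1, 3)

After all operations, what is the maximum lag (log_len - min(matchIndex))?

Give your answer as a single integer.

Op 1: append 2 -> log_len=2
Op 2: F2 acks idx 2 -> match: F0=0 F1=0 F2=2 F3=0; commitIndex=0
Op 3: F0 acks idx 1 -> match: F0=1 F1=0 F2=2 F3=0; commitIndex=1
Op 4: F2 acks idx 2 -> match: F0=1 F1=0 F2=2 F3=0; commitIndex=1
Op 5: F0 acks idx 1 -> match: F0=1 F1=0 F2=2 F3=0; commitIndex=1
Op 6: F2 acks idx 2 -> match: F0=1 F1=0 F2=2 F3=0; commitIndex=1
Op 7: F0 acks idx 2 -> match: F0=2 F1=0 F2=2 F3=0; commitIndex=2
Op 8: F3 acks idx 1 -> match: F0=2 F1=0 F2=2 F3=1; commitIndex=2
Op 9: F1 acks idx 2 -> match: F0=2 F1=2 F2=2 F3=1; commitIndex=2
Op 10: append 1 -> log_len=3
Op 11: F3 acks idx 3 -> match: F0=2 F1=2 F2=2 F3=3; commitIndex=2
Op 12: F1 acks idx 3 -> match: F0=2 F1=3 F2=2 F3=3; commitIndex=3

Answer: 1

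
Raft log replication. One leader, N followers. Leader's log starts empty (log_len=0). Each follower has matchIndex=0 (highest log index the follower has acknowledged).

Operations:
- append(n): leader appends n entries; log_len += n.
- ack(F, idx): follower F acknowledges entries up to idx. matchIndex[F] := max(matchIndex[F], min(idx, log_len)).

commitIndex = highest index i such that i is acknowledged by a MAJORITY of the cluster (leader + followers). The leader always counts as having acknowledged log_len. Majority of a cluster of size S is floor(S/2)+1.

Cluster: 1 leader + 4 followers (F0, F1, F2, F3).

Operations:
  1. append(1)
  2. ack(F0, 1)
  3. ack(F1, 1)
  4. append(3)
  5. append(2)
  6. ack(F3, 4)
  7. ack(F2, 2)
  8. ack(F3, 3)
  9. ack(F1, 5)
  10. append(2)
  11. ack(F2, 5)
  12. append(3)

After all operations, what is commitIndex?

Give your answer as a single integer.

Answer: 5

Derivation:
Op 1: append 1 -> log_len=1
Op 2: F0 acks idx 1 -> match: F0=1 F1=0 F2=0 F3=0; commitIndex=0
Op 3: F1 acks idx 1 -> match: F0=1 F1=1 F2=0 F3=0; commitIndex=1
Op 4: append 3 -> log_len=4
Op 5: append 2 -> log_len=6
Op 6: F3 acks idx 4 -> match: F0=1 F1=1 F2=0 F3=4; commitIndex=1
Op 7: F2 acks idx 2 -> match: F0=1 F1=1 F2=2 F3=4; commitIndex=2
Op 8: F3 acks idx 3 -> match: F0=1 F1=1 F2=2 F3=4; commitIndex=2
Op 9: F1 acks idx 5 -> match: F0=1 F1=5 F2=2 F3=4; commitIndex=4
Op 10: append 2 -> log_len=8
Op 11: F2 acks idx 5 -> match: F0=1 F1=5 F2=5 F3=4; commitIndex=5
Op 12: append 3 -> log_len=11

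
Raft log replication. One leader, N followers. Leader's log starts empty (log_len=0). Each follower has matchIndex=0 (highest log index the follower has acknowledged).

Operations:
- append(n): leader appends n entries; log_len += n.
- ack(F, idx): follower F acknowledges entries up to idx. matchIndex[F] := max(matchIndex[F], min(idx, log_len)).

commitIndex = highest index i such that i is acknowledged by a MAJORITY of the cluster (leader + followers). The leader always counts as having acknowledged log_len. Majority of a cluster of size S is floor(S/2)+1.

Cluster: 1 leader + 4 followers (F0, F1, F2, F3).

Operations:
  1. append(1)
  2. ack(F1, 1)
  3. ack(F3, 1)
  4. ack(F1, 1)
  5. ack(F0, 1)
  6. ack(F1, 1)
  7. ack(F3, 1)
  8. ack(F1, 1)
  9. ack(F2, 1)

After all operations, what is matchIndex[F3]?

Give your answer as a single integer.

Answer: 1

Derivation:
Op 1: append 1 -> log_len=1
Op 2: F1 acks idx 1 -> match: F0=0 F1=1 F2=0 F3=0; commitIndex=0
Op 3: F3 acks idx 1 -> match: F0=0 F1=1 F2=0 F3=1; commitIndex=1
Op 4: F1 acks idx 1 -> match: F0=0 F1=1 F2=0 F3=1; commitIndex=1
Op 5: F0 acks idx 1 -> match: F0=1 F1=1 F2=0 F3=1; commitIndex=1
Op 6: F1 acks idx 1 -> match: F0=1 F1=1 F2=0 F3=1; commitIndex=1
Op 7: F3 acks idx 1 -> match: F0=1 F1=1 F2=0 F3=1; commitIndex=1
Op 8: F1 acks idx 1 -> match: F0=1 F1=1 F2=0 F3=1; commitIndex=1
Op 9: F2 acks idx 1 -> match: F0=1 F1=1 F2=1 F3=1; commitIndex=1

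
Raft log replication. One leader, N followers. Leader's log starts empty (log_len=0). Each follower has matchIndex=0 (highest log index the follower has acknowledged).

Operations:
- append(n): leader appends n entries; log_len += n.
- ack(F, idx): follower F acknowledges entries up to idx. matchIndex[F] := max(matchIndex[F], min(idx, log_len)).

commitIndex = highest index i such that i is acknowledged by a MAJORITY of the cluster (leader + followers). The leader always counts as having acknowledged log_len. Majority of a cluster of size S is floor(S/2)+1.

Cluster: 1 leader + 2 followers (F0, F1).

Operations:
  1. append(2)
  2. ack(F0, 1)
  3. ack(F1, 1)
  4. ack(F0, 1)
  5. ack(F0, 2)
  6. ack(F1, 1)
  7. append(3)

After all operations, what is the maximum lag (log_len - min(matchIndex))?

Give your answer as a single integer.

Answer: 4

Derivation:
Op 1: append 2 -> log_len=2
Op 2: F0 acks idx 1 -> match: F0=1 F1=0; commitIndex=1
Op 3: F1 acks idx 1 -> match: F0=1 F1=1; commitIndex=1
Op 4: F0 acks idx 1 -> match: F0=1 F1=1; commitIndex=1
Op 5: F0 acks idx 2 -> match: F0=2 F1=1; commitIndex=2
Op 6: F1 acks idx 1 -> match: F0=2 F1=1; commitIndex=2
Op 7: append 3 -> log_len=5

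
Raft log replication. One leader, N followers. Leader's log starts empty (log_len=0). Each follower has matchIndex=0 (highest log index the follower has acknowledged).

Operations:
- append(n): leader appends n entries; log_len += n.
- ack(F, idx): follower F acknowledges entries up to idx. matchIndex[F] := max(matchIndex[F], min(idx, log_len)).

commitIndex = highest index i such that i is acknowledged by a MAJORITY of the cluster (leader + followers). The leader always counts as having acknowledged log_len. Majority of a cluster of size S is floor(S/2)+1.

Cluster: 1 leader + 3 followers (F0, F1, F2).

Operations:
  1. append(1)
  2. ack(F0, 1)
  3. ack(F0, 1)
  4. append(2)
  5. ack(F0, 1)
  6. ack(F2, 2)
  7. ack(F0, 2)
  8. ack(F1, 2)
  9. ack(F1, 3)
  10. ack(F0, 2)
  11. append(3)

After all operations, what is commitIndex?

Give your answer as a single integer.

Op 1: append 1 -> log_len=1
Op 2: F0 acks idx 1 -> match: F0=1 F1=0 F2=0; commitIndex=0
Op 3: F0 acks idx 1 -> match: F0=1 F1=0 F2=0; commitIndex=0
Op 4: append 2 -> log_len=3
Op 5: F0 acks idx 1 -> match: F0=1 F1=0 F2=0; commitIndex=0
Op 6: F2 acks idx 2 -> match: F0=1 F1=0 F2=2; commitIndex=1
Op 7: F0 acks idx 2 -> match: F0=2 F1=0 F2=2; commitIndex=2
Op 8: F1 acks idx 2 -> match: F0=2 F1=2 F2=2; commitIndex=2
Op 9: F1 acks idx 3 -> match: F0=2 F1=3 F2=2; commitIndex=2
Op 10: F0 acks idx 2 -> match: F0=2 F1=3 F2=2; commitIndex=2
Op 11: append 3 -> log_len=6

Answer: 2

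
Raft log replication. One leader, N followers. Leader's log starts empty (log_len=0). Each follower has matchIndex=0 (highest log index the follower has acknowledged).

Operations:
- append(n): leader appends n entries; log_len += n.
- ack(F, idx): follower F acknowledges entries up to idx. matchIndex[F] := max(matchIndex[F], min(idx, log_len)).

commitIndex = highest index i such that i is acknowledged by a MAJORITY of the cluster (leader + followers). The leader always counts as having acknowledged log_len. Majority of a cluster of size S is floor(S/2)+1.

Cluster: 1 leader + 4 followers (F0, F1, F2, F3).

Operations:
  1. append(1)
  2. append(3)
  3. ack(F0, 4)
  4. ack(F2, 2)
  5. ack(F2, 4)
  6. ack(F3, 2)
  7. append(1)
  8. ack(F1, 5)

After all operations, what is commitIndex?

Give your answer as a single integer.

Op 1: append 1 -> log_len=1
Op 2: append 3 -> log_len=4
Op 3: F0 acks idx 4 -> match: F0=4 F1=0 F2=0 F3=0; commitIndex=0
Op 4: F2 acks idx 2 -> match: F0=4 F1=0 F2=2 F3=0; commitIndex=2
Op 5: F2 acks idx 4 -> match: F0=4 F1=0 F2=4 F3=0; commitIndex=4
Op 6: F3 acks idx 2 -> match: F0=4 F1=0 F2=4 F3=2; commitIndex=4
Op 7: append 1 -> log_len=5
Op 8: F1 acks idx 5 -> match: F0=4 F1=5 F2=4 F3=2; commitIndex=4

Answer: 4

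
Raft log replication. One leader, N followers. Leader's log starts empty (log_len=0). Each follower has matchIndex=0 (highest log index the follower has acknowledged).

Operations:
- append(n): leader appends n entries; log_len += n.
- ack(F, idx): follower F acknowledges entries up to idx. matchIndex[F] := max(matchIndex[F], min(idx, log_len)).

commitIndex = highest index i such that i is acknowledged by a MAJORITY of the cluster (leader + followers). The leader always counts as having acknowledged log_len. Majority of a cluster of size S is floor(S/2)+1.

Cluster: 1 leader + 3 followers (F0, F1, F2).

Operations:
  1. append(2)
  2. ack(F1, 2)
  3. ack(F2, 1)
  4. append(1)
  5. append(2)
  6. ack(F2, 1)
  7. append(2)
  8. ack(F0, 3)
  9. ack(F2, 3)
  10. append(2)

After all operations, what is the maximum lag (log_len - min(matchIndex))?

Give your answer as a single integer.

Op 1: append 2 -> log_len=2
Op 2: F1 acks idx 2 -> match: F0=0 F1=2 F2=0; commitIndex=0
Op 3: F2 acks idx 1 -> match: F0=0 F1=2 F2=1; commitIndex=1
Op 4: append 1 -> log_len=3
Op 5: append 2 -> log_len=5
Op 6: F2 acks idx 1 -> match: F0=0 F1=2 F2=1; commitIndex=1
Op 7: append 2 -> log_len=7
Op 8: F0 acks idx 3 -> match: F0=3 F1=2 F2=1; commitIndex=2
Op 9: F2 acks idx 3 -> match: F0=3 F1=2 F2=3; commitIndex=3
Op 10: append 2 -> log_len=9

Answer: 7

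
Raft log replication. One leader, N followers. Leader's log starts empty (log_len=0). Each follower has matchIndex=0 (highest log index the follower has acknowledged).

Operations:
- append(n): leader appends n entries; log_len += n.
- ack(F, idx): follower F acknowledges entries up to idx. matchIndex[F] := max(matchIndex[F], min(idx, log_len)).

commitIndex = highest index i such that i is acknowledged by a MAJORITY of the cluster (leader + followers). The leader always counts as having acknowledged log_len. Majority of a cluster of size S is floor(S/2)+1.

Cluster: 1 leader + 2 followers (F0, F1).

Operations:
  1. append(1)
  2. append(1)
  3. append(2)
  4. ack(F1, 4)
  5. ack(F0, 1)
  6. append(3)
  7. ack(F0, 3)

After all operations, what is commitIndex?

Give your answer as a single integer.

Answer: 4

Derivation:
Op 1: append 1 -> log_len=1
Op 2: append 1 -> log_len=2
Op 3: append 2 -> log_len=4
Op 4: F1 acks idx 4 -> match: F0=0 F1=4; commitIndex=4
Op 5: F0 acks idx 1 -> match: F0=1 F1=4; commitIndex=4
Op 6: append 3 -> log_len=7
Op 7: F0 acks idx 3 -> match: F0=3 F1=4; commitIndex=4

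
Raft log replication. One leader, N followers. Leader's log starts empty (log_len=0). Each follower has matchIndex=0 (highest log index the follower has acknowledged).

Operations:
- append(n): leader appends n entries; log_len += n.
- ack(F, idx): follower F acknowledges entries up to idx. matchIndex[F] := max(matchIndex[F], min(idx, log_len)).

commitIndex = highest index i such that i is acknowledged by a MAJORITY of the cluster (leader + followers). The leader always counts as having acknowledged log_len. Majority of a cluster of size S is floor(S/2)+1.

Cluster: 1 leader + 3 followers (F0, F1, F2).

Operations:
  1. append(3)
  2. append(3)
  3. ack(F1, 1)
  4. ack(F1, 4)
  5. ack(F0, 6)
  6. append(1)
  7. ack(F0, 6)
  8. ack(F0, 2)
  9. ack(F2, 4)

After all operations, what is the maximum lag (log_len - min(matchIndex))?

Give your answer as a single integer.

Answer: 3

Derivation:
Op 1: append 3 -> log_len=3
Op 2: append 3 -> log_len=6
Op 3: F1 acks idx 1 -> match: F0=0 F1=1 F2=0; commitIndex=0
Op 4: F1 acks idx 4 -> match: F0=0 F1=4 F2=0; commitIndex=0
Op 5: F0 acks idx 6 -> match: F0=6 F1=4 F2=0; commitIndex=4
Op 6: append 1 -> log_len=7
Op 7: F0 acks idx 6 -> match: F0=6 F1=4 F2=0; commitIndex=4
Op 8: F0 acks idx 2 -> match: F0=6 F1=4 F2=0; commitIndex=4
Op 9: F2 acks idx 4 -> match: F0=6 F1=4 F2=4; commitIndex=4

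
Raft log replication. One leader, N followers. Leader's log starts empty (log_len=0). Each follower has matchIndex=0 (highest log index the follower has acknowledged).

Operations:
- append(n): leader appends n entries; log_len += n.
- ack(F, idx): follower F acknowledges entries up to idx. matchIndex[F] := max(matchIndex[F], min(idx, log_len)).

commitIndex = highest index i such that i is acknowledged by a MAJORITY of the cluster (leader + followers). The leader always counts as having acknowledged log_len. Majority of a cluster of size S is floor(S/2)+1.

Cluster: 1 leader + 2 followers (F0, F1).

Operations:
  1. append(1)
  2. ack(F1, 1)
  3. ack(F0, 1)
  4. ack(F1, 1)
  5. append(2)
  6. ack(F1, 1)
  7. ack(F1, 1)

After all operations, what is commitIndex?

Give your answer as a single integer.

Answer: 1

Derivation:
Op 1: append 1 -> log_len=1
Op 2: F1 acks idx 1 -> match: F0=0 F1=1; commitIndex=1
Op 3: F0 acks idx 1 -> match: F0=1 F1=1; commitIndex=1
Op 4: F1 acks idx 1 -> match: F0=1 F1=1; commitIndex=1
Op 5: append 2 -> log_len=3
Op 6: F1 acks idx 1 -> match: F0=1 F1=1; commitIndex=1
Op 7: F1 acks idx 1 -> match: F0=1 F1=1; commitIndex=1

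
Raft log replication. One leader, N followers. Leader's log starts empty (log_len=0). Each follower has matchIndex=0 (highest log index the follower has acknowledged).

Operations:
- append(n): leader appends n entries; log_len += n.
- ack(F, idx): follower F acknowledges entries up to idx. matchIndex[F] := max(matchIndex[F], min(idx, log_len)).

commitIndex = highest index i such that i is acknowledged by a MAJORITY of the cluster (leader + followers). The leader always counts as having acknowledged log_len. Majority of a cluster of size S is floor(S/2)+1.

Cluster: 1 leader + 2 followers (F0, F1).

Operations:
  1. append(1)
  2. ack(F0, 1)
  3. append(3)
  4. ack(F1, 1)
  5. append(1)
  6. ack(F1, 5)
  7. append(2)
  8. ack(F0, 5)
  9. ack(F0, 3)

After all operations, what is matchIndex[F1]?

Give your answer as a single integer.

Answer: 5

Derivation:
Op 1: append 1 -> log_len=1
Op 2: F0 acks idx 1 -> match: F0=1 F1=0; commitIndex=1
Op 3: append 3 -> log_len=4
Op 4: F1 acks idx 1 -> match: F0=1 F1=1; commitIndex=1
Op 5: append 1 -> log_len=5
Op 6: F1 acks idx 5 -> match: F0=1 F1=5; commitIndex=5
Op 7: append 2 -> log_len=7
Op 8: F0 acks idx 5 -> match: F0=5 F1=5; commitIndex=5
Op 9: F0 acks idx 3 -> match: F0=5 F1=5; commitIndex=5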